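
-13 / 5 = -2.60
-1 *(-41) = 41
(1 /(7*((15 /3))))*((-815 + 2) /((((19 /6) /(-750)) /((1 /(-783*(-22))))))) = 13550 /42427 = 0.32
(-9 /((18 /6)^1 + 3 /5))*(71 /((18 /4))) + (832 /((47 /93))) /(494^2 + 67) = -4072162171 /103255569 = -39.44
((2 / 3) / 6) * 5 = 5 / 9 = 0.56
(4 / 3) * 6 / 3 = 8 / 3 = 2.67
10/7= 1.43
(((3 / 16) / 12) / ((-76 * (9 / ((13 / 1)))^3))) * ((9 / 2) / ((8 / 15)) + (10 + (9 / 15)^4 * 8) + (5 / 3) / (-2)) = -1228626113 / 106375680000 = -0.01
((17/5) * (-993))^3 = -4810547525841/125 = -38484380206.73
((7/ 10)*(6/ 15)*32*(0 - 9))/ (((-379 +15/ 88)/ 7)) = 1241856/ 833425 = 1.49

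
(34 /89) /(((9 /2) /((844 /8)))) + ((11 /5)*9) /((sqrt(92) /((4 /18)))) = 11*sqrt(23) /115 + 7174 /801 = 9.42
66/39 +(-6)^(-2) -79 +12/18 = -35855/468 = -76.61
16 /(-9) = -1.78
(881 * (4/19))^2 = 12418576/361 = 34400.49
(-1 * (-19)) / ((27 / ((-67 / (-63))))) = 1273 / 1701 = 0.75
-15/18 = -5/6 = -0.83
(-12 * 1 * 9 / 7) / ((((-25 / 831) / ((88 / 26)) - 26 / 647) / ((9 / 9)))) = 2554946064 / 8126573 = 314.39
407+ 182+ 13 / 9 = 590.44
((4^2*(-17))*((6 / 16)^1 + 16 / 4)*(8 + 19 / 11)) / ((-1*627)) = 127330 / 6897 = 18.46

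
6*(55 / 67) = 330 / 67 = 4.93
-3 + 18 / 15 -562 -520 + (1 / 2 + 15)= -10683 / 10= -1068.30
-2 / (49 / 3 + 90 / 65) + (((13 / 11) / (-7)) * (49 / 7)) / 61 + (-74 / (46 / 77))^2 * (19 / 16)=71504918279815 / 3924426704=18220.47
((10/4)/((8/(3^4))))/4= 405/64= 6.33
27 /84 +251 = 7037 /28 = 251.32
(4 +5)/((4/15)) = 135/4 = 33.75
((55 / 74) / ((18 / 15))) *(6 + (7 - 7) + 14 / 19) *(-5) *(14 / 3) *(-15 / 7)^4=-495000000 / 241129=-2052.84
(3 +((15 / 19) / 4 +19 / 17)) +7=14619 / 1292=11.32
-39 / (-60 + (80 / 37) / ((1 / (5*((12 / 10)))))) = 481 / 580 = 0.83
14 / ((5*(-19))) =-14 / 95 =-0.15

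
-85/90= -0.94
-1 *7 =-7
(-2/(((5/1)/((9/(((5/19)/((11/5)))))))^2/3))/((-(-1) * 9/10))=-4717548/3125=-1509.62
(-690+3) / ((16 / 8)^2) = -687 / 4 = -171.75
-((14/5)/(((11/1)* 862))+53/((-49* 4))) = 1254993/4646180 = 0.27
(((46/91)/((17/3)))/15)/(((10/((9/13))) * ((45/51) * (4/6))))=207/295750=0.00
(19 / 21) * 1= 19 / 21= 0.90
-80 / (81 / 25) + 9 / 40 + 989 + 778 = 5645809 / 3240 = 1742.53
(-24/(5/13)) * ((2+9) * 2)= -6864/5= -1372.80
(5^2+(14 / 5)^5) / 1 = 615949 / 3125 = 197.10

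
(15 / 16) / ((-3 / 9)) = -45 / 16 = -2.81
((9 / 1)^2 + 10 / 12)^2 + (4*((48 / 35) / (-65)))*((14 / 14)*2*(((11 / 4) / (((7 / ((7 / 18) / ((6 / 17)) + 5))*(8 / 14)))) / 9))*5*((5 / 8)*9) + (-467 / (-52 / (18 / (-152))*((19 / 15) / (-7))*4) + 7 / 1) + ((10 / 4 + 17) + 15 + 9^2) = 6818.45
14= 14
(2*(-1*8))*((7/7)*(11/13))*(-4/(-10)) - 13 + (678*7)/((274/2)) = 144501/8905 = 16.23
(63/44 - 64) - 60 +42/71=-121.98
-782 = -782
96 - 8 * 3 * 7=-72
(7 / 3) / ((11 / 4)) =28 / 33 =0.85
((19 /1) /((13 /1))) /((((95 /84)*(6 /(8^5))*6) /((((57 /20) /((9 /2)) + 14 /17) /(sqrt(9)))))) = 85213184 /149175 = 571.23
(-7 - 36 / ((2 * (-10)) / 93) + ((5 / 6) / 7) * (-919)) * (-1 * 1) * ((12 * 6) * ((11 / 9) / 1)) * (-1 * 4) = 1884784 / 105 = 17950.32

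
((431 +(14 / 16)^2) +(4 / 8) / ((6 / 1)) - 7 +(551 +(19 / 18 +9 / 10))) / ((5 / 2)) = 2816077 / 7200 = 391.12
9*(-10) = -90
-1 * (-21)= 21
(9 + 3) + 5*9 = 57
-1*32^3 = -32768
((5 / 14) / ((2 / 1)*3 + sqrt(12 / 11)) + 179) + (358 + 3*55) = 629047 / 896 - 5*sqrt(33) / 2688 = 702.05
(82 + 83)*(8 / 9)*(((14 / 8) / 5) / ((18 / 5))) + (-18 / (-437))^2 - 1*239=-1158791144 / 5156163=-224.74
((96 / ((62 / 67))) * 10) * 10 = 321600 / 31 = 10374.19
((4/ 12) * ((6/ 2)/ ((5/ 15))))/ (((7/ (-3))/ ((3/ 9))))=-3/ 7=-0.43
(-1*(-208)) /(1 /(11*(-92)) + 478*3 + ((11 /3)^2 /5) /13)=123140160 /849078547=0.15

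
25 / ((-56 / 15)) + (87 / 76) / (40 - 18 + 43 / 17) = -983473 / 147896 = -6.65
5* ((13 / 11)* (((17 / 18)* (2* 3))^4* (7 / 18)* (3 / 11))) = 38002055 / 58806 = 646.23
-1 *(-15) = 15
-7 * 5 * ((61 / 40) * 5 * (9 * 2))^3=-5791420215 / 64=-90490940.86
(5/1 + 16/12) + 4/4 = 22/3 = 7.33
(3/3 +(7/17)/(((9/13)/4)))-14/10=1514/765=1.98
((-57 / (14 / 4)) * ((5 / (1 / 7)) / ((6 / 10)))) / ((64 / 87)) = -41325 / 32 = -1291.41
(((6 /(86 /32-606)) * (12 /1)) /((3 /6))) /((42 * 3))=-128 /67571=-0.00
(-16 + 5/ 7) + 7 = -58/ 7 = -8.29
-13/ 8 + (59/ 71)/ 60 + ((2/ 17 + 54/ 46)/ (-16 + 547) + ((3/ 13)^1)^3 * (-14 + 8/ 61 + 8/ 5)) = -27807871105133/ 15804454340376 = -1.76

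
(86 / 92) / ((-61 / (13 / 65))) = -43 / 14030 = -0.00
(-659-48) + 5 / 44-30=-736.89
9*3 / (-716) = -27 / 716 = -0.04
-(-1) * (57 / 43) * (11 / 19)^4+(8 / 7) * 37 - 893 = -1756042374 / 2064559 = -850.57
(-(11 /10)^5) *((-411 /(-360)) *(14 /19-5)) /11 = 54157059 /76000000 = 0.71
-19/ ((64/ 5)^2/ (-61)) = 28975/ 4096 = 7.07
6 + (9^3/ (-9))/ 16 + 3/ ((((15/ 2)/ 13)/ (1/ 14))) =733/ 560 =1.31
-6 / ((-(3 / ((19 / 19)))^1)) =2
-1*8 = -8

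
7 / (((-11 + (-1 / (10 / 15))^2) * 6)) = -2 / 15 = -0.13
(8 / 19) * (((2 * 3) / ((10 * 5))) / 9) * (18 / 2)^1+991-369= 295474 / 475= 622.05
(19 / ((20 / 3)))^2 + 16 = 9649 / 400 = 24.12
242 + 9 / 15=1213 / 5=242.60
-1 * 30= -30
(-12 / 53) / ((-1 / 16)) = 3.62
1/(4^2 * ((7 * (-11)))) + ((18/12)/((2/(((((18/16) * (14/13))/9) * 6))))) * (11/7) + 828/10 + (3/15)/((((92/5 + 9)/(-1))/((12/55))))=83.75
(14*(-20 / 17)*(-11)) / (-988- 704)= -770 / 7191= -0.11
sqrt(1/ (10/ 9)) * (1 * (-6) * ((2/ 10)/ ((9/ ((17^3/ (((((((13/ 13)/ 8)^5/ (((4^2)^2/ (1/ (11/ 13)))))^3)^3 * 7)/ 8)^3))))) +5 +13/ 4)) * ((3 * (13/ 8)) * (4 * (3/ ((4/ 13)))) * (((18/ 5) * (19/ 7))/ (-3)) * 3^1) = 1766628135907924211962902126923400486839312486197444326777224171891912291893079550694921198068096005485200461765579300684547790436310723791074512317710419064074890216906225952833921838624363485359830724906481904007393875106677 * sqrt(10)/ 33884880891390453630279612005786000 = 164869066705971042460284900000000000000000000000000000000000000000000000000000000000000000000000000000000000000000000000000000000000000000000000000000000000000000000000000000000000000000000000.00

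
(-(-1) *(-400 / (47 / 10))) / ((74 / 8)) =-9.20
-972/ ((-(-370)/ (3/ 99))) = -162/ 2035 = -0.08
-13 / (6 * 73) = -13 / 438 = -0.03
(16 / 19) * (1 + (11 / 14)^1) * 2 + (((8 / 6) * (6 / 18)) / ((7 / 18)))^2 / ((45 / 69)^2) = 6.08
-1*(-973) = 973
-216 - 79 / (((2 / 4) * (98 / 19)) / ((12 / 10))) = -61926 / 245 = -252.76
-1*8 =-8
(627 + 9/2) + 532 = 2327/2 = 1163.50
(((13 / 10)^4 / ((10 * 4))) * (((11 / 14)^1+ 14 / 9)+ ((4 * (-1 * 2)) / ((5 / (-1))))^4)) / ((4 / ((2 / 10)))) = 20006152231 / 630000000000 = 0.03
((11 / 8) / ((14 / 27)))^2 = 88209 / 12544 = 7.03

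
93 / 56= 1.66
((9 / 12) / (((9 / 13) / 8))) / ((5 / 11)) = 286 / 15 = 19.07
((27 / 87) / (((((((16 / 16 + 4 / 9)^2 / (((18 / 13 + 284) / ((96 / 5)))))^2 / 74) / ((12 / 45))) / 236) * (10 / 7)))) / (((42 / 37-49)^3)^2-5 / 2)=98350704764099370587025 / 23033938700400492391314975512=0.00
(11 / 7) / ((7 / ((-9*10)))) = -990 / 49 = -20.20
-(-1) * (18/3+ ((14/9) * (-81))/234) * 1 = 71/13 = 5.46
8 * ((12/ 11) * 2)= 17.45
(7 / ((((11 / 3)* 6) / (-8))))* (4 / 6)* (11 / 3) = -56 / 9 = -6.22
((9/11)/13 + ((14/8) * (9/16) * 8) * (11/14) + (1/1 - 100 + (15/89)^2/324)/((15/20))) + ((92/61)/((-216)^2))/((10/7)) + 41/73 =-73650922926352271/588323582177760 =-125.19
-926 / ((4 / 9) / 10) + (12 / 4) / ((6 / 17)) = -41653 / 2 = -20826.50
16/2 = 8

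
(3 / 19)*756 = 2268 / 19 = 119.37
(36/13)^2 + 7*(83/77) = 28283/1859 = 15.21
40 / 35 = 8 / 7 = 1.14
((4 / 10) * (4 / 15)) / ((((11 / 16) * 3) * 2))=64 / 2475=0.03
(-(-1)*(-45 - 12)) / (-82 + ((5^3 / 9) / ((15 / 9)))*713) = -171 / 17579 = -0.01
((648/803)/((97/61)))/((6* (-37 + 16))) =-2196/545237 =-0.00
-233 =-233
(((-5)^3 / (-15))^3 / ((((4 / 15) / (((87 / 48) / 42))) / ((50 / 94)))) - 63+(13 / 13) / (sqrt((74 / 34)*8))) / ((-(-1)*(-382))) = 14991887 / 434343168 - sqrt(1258) / 56536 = 0.03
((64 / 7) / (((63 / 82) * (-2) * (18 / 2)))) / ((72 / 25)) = -8200 / 35721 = -0.23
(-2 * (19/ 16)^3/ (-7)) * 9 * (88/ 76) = 35739/ 7168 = 4.99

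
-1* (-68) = 68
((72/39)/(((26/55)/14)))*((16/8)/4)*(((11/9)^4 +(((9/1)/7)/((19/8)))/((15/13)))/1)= 518465068/7022457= 73.83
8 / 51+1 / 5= 0.36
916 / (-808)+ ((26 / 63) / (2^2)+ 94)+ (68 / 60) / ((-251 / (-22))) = 743207329 / 7985565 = 93.07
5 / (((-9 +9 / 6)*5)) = -2 / 15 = -0.13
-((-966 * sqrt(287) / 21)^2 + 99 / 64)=-38866787 / 64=-607293.55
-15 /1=-15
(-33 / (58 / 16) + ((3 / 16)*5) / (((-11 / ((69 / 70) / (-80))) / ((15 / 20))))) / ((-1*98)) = 208140711 / 2240860160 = 0.09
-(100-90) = -10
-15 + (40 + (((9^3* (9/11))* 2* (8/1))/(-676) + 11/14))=303683/26026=11.67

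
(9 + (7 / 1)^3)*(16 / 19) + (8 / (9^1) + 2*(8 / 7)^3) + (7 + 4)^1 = 18258407 / 58653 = 311.30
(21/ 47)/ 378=1/ 846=0.00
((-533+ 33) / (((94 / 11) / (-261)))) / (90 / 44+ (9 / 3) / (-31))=163168500 / 20821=7836.73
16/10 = 8/5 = 1.60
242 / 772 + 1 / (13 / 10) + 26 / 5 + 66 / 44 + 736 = 9330754 / 12545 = 743.78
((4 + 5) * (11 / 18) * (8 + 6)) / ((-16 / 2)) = -77 / 8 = -9.62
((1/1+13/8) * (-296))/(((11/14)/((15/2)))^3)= -899474625/1331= -675788.60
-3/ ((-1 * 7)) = 3/ 7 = 0.43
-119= -119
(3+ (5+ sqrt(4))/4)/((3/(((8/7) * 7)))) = 38/3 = 12.67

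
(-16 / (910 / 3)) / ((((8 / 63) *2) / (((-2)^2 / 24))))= -9 / 260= -0.03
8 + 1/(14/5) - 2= 89/14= 6.36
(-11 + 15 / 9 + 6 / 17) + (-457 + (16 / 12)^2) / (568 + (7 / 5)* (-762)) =-3078511 / 381582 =-8.07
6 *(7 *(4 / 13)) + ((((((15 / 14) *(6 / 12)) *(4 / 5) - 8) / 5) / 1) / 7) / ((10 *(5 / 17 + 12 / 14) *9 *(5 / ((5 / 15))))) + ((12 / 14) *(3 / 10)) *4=1174050887 / 84152250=13.95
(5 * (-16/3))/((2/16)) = -640/3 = -213.33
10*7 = 70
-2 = -2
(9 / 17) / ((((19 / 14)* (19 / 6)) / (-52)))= -39312 / 6137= -6.41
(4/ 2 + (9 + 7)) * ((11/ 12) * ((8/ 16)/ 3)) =2.75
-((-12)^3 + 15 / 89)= 153777 / 89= 1727.83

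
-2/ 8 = -1/ 4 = -0.25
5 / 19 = 0.26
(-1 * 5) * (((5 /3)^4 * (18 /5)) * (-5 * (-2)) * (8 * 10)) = -1000000 /9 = -111111.11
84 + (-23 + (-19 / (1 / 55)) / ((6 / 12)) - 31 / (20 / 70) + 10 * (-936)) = -22995 / 2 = -11497.50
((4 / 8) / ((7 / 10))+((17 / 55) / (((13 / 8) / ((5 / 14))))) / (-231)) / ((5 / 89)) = 14693633 / 1156155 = 12.71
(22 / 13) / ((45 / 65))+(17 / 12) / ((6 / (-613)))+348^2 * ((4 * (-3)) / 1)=-34881367 / 24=-1453390.29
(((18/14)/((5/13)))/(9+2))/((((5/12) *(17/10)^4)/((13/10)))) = 730080/6431117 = 0.11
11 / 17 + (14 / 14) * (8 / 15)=301 / 255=1.18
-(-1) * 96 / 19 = 96 / 19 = 5.05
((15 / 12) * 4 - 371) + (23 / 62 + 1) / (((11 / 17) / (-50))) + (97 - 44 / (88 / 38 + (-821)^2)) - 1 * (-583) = 908630999951 / 4367126643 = 208.06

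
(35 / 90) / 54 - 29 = -28181 / 972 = -28.99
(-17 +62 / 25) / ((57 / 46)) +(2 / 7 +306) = 979438 / 3325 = 294.57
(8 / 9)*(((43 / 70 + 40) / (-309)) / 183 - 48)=-42.67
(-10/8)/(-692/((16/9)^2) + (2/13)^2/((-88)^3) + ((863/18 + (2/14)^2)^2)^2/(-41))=11162281044286820448/1154748769424727248732483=0.00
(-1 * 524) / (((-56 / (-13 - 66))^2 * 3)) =-817571 / 2352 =-347.61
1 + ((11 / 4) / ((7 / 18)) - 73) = -909 / 14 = -64.93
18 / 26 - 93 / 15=-358 / 65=-5.51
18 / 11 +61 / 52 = 2.81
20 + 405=425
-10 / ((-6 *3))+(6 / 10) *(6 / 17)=587 / 765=0.77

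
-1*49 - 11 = -60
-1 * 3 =-3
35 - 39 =-4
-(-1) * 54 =54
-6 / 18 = -1 / 3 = -0.33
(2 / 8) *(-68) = -17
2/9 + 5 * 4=182/9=20.22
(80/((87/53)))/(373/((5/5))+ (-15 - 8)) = 424/3045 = 0.14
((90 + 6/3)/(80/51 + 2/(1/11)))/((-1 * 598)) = -51/7813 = -0.01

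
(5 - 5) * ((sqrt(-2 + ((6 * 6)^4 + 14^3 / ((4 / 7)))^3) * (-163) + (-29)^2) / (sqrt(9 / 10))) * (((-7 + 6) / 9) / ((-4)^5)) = 0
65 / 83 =0.78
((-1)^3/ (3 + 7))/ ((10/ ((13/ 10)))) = -13/ 1000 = -0.01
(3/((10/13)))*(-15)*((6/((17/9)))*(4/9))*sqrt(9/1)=-4212/17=-247.76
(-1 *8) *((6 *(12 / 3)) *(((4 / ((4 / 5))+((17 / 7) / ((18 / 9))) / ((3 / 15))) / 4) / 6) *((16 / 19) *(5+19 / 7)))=-535680 / 931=-575.38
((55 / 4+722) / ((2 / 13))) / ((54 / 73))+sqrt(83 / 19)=sqrt(1577) / 19+103441 / 16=6467.15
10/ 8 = 5/ 4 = 1.25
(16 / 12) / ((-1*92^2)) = -1 / 6348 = -0.00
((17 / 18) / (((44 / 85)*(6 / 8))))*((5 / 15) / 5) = 289 / 1782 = 0.16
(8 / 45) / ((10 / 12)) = 16 / 75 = 0.21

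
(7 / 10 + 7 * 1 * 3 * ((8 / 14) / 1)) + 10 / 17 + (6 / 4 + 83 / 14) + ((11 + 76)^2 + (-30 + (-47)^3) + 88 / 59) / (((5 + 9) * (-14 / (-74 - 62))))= -4689154193 / 70210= -66787.55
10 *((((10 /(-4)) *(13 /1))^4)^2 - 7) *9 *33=473187547139917005 /128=3696777712030601.60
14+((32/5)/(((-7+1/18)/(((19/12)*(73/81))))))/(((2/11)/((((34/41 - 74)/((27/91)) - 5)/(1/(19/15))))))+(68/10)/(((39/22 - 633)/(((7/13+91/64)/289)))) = 236379060988890343/101922386670000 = 2319.21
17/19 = 0.89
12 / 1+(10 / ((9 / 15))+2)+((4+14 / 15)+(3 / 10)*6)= 187 / 5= 37.40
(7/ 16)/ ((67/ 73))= 511/ 1072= 0.48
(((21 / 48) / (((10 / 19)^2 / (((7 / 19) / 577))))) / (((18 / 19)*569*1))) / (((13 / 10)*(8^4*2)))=17689 / 100696381194240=0.00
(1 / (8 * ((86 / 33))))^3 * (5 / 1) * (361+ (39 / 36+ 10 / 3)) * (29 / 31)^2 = 220879882575 / 1251839623168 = 0.18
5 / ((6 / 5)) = 25 / 6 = 4.17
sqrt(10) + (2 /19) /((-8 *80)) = -1 /6080 + sqrt(10) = 3.16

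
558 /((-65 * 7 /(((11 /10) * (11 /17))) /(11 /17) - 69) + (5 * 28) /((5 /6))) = -742698 /1183181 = -0.63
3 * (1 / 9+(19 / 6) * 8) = 76.33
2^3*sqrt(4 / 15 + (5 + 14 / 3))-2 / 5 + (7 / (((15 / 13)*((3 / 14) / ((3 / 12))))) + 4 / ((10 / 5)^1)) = 781 / 90 + 8*sqrt(2235) / 15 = 33.89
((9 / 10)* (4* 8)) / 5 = 144 / 25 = 5.76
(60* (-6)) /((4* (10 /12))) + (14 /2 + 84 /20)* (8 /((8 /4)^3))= -484 /5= -96.80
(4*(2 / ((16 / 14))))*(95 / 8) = 665 / 8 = 83.12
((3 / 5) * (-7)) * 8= -168 / 5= -33.60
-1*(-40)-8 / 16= 79 / 2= 39.50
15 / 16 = 0.94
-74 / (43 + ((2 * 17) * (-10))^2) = -0.00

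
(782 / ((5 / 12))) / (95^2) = 9384 / 45125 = 0.21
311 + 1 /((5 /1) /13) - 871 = -2787 /5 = -557.40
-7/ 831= -0.01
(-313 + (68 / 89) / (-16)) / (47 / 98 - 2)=5460805 / 26522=205.90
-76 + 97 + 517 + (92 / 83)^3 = 308400094 / 571787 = 539.36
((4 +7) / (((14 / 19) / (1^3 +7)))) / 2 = 418 / 7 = 59.71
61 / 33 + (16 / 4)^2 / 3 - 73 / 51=3226 / 561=5.75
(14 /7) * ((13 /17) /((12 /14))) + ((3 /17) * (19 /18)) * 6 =148 /51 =2.90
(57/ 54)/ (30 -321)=-19/ 5238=-0.00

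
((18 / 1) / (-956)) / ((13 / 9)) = -81 / 6214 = -0.01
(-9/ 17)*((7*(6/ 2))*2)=-22.24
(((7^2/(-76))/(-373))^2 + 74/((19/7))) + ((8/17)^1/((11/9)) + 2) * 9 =7322655785499/150274902448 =48.73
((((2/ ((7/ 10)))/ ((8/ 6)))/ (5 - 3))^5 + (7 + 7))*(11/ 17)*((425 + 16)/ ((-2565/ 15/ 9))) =-231.47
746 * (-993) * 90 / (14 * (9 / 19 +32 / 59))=-37368546210 / 7973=-4686886.52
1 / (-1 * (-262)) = 1 / 262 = 0.00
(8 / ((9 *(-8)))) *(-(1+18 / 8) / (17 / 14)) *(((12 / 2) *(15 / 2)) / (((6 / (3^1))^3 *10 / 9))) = 819 / 544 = 1.51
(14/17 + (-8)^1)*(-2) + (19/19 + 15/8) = 2343/136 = 17.23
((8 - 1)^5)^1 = 16807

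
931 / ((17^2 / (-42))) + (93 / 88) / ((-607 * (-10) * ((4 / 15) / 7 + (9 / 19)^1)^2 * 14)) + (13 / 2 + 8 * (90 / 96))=-7808093925896089 / 64369580895136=-121.30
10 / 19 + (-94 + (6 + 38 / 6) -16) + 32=-3713 / 57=-65.14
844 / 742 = 422 / 371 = 1.14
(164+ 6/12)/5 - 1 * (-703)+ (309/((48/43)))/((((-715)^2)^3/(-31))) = 1573167755843744637701/2137746644712250000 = 735.90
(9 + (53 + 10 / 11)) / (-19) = -692 / 209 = -3.31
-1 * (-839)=839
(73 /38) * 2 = 3.84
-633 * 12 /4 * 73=-138627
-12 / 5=-2.40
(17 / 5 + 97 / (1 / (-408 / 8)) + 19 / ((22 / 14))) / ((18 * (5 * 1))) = -30137 / 550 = -54.79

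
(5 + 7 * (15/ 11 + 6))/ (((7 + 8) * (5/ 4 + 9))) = 2488/ 6765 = 0.37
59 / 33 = 1.79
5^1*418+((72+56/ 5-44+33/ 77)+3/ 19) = 1416308/ 665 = 2129.79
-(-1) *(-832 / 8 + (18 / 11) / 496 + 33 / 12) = -276201 / 2728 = -101.25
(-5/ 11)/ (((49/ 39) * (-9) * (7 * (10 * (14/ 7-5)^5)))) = -13/ 5501034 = -0.00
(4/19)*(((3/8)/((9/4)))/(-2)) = -1/57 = -0.02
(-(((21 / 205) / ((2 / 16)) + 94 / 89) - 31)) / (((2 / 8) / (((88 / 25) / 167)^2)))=0.05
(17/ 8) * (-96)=-204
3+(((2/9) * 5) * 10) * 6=209/3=69.67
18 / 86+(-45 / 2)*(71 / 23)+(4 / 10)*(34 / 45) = -30683971 / 445050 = -68.94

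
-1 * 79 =-79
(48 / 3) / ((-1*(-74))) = 8 / 37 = 0.22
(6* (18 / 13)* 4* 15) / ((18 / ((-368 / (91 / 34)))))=-3807.54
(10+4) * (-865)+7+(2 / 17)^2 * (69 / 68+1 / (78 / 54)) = -773004998 / 63869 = -12102.98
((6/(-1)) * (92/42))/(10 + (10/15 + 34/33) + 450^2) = -1518/23390101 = -0.00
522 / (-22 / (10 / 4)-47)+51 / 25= -5669 / 775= -7.31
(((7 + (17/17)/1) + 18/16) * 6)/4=219/16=13.69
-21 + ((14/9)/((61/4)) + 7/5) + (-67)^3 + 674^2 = 421339663/2745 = 153493.50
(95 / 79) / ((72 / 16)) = 190 / 711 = 0.27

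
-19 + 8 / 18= -167 / 9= -18.56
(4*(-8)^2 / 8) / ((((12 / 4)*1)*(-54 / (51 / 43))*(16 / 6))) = -34 / 387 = -0.09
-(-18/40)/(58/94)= 423/580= 0.73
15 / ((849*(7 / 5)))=25 / 1981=0.01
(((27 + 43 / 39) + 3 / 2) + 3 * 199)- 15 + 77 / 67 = 3202241 / 5226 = 612.75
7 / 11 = 0.64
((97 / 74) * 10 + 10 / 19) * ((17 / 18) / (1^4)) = 18105 / 1406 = 12.88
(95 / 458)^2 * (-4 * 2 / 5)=-0.07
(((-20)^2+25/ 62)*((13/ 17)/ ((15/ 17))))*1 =21515/ 62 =347.02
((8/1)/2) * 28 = 112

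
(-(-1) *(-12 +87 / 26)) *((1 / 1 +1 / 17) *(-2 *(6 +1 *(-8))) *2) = -16200 / 221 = -73.30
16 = 16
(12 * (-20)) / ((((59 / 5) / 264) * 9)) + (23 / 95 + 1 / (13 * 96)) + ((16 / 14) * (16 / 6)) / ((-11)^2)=-1177735621351 / 1974932960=-596.34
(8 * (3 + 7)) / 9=80 / 9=8.89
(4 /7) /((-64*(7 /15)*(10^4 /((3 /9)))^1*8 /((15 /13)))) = -3 /32614400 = -0.00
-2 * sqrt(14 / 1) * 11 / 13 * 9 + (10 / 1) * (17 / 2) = 85 - 198 * sqrt(14) / 13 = 28.01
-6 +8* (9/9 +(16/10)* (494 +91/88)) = 348614/55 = 6338.44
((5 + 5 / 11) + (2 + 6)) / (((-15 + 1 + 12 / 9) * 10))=-111 / 1045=-0.11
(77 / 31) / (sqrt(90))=77*sqrt(10) / 930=0.26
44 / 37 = 1.19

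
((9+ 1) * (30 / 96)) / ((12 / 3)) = 25 / 32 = 0.78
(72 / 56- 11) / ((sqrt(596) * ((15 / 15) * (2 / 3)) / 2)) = -102 * sqrt(149) / 1043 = -1.19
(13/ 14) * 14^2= 182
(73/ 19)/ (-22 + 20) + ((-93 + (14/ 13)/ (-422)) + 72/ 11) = -101332089/ 1146574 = -88.38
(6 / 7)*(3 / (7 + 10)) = 18 / 119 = 0.15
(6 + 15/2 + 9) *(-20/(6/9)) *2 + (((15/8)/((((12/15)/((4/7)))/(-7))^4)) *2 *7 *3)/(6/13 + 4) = 9681.79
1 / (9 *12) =1 / 108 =0.01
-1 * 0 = 0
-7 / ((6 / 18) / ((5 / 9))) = -35 / 3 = -11.67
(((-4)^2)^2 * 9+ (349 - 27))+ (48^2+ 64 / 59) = 290934 / 59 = 4931.08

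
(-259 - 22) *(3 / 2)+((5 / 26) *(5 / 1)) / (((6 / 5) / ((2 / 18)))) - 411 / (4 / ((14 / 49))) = -4430149 / 9828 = -450.77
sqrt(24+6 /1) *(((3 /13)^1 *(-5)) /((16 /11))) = -165 *sqrt(30) /208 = -4.34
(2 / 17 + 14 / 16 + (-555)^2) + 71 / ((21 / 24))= 293317993 / 952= 308107.14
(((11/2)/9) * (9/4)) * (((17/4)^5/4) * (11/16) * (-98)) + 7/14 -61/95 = -32113.53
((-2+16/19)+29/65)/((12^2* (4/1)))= -293/237120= -0.00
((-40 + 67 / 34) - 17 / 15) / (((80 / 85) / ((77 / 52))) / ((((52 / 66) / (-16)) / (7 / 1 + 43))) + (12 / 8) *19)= 139811 / 2202255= 0.06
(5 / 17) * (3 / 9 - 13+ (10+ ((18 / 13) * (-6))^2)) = 168200 / 8619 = 19.52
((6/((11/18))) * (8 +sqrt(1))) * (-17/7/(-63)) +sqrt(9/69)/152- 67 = -34277/539 +sqrt(69)/3496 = -63.59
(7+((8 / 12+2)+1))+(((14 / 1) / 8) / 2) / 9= 775 / 72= 10.76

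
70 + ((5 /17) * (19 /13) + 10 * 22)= 64185 /221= 290.43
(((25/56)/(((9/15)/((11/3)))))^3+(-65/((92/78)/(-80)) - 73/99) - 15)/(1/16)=142946007234211/2024380512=70612.22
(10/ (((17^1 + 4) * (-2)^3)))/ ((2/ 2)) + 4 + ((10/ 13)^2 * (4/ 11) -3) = 180461/ 156156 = 1.16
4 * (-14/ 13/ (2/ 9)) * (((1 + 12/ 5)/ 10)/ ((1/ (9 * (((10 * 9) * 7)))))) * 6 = -14574168/ 65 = -224217.97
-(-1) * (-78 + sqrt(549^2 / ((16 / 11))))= -78 + 549 * sqrt(11) / 4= 377.21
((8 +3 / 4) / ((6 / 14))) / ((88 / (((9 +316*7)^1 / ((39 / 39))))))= 544145 / 1056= 515.29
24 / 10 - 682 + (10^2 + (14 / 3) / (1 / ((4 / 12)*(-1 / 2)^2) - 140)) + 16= -563.64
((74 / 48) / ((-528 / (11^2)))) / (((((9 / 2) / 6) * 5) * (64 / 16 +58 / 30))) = -407 / 25632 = -0.02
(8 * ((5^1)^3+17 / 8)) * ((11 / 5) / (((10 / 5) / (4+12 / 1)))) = 89496 / 5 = 17899.20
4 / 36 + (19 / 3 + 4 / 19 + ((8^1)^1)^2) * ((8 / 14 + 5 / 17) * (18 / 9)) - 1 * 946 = -16762915 / 20349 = -823.77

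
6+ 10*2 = 26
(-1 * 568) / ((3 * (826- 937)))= 568 / 333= 1.71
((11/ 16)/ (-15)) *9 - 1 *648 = -51873/ 80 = -648.41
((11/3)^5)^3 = 4177248169415651/14348907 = 291119607.19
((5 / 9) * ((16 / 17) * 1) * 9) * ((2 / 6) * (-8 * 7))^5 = -44058542080 / 4131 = -10665345.46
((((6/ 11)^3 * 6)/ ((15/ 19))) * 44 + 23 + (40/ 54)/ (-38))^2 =574808344975921/ 96326433225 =5967.30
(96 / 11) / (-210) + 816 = 314144 / 385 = 815.96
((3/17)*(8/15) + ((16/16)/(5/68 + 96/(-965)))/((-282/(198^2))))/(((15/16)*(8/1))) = 72890664256/102052275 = 714.25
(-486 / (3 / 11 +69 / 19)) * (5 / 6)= -103.73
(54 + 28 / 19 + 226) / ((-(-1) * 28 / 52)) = 9932 / 19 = 522.74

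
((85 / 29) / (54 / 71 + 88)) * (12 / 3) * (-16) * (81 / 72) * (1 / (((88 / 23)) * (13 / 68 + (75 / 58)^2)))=-26777295 / 80291453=-0.33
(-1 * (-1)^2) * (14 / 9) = -14 / 9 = -1.56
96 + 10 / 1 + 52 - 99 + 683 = 742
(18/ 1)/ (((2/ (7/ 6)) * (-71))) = -21/ 142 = -0.15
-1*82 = -82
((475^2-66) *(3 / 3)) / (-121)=-225559 / 121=-1864.12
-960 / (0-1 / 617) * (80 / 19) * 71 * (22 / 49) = 74016307200 / 931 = 79501941.14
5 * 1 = 5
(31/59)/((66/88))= 124/177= 0.70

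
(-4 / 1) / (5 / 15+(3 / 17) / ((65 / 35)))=-663 / 71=-9.34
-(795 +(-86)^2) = -8191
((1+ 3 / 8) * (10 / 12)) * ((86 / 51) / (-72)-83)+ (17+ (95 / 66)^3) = -8814830099 / 117298368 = -75.15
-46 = -46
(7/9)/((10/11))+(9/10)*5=241/45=5.36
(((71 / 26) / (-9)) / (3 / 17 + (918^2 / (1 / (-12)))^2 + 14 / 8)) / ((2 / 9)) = -1207 / 90403549389445799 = -0.00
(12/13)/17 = 0.05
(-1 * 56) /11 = -5.09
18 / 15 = 6 / 5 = 1.20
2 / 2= 1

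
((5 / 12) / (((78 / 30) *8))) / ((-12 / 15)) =-125 / 4992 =-0.03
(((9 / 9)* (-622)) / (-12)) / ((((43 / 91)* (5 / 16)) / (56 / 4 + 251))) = 11999624 / 129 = 93020.34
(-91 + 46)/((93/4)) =-60/31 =-1.94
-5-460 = -465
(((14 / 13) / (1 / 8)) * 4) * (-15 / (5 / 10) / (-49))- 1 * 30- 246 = -23196 / 91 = -254.90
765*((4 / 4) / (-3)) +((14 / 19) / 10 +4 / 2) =-24028 / 95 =-252.93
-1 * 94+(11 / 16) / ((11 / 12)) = -93.25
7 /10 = 0.70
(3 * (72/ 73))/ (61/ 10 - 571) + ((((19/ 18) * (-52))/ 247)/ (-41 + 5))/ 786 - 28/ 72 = -0.39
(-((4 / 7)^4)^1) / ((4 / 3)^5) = -243 / 9604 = -0.03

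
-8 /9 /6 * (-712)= 2848 /27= 105.48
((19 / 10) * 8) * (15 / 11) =228 / 11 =20.73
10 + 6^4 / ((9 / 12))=1738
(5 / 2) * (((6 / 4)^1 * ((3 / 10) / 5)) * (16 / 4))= 9 / 10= 0.90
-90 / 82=-45 / 41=-1.10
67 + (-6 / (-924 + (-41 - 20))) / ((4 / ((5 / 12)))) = 105593 / 1576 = 67.00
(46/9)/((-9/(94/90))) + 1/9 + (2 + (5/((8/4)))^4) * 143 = 342423283/58320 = 5871.46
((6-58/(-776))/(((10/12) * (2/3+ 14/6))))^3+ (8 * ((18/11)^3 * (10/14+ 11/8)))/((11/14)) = 1437225975026813/13362445393000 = 107.56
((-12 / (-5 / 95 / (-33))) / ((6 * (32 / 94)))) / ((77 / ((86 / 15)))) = -38399 / 140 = -274.28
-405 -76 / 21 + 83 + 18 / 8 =-323.37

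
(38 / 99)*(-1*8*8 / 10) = -1216 / 495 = -2.46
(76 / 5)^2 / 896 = 361 / 1400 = 0.26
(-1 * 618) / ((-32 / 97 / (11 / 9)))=109901 / 48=2289.60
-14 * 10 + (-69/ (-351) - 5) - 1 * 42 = -21856/ 117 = -186.80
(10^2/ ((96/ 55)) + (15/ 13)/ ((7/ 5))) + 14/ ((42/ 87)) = 190261/ 2184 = 87.12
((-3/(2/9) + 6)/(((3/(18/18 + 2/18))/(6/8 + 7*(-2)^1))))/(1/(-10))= -6625/18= -368.06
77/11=7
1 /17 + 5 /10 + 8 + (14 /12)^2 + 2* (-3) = 2399 /612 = 3.92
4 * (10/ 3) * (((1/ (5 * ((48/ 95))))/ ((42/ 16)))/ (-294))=-190/ 27783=-0.01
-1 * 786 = -786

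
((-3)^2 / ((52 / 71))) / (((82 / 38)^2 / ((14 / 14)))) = 230679 / 87412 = 2.64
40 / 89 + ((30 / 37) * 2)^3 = 4.71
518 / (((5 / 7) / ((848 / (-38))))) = -1537424 / 95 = -16183.41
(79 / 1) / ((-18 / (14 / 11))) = -553 / 99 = -5.59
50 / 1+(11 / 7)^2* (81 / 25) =71051 / 1225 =58.00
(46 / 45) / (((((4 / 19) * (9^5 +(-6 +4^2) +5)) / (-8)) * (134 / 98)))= -931 / 1935630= -0.00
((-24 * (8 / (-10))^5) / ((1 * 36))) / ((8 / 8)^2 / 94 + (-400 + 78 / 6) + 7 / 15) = -192512 / 340623125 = -0.00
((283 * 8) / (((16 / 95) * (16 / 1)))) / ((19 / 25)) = 35375 / 32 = 1105.47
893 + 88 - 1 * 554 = 427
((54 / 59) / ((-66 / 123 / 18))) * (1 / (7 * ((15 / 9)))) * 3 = -179334 / 22715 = -7.89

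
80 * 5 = 400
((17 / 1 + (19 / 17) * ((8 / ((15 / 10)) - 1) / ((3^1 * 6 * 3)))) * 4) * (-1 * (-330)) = 22558.39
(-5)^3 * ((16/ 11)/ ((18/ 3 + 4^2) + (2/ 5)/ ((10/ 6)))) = -8.18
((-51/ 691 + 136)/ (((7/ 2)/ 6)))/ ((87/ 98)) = 5259800/ 20039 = 262.48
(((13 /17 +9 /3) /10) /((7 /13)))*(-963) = -400608 /595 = -673.29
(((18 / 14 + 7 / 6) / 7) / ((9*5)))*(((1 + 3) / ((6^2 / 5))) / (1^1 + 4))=103 / 119070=0.00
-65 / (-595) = 13 / 119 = 0.11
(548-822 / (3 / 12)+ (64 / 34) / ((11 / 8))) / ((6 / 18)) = -1536372 / 187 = -8215.89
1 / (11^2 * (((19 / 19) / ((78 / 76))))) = 39 / 4598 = 0.01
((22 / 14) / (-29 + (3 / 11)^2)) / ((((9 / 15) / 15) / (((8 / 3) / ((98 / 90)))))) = -7986 / 2401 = -3.33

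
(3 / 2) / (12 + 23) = 3 / 70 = 0.04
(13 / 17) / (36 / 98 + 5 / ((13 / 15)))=8281 / 66453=0.12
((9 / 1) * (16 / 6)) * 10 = 240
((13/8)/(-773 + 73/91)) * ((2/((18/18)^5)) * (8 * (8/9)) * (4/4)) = -9464/316215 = -0.03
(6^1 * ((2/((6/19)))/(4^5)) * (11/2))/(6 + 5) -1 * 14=-14317/1024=-13.98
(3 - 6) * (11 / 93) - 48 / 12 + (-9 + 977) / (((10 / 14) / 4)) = 839549 / 155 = 5416.45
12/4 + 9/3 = 6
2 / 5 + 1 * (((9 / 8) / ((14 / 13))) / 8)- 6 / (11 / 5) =-108253 / 49280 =-2.20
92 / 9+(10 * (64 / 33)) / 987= 111196 / 10857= 10.24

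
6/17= 0.35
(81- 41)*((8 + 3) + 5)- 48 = 592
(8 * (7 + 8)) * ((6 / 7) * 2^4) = 11520 / 7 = 1645.71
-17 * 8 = -136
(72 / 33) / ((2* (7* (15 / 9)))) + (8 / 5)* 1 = 652 / 385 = 1.69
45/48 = 15/16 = 0.94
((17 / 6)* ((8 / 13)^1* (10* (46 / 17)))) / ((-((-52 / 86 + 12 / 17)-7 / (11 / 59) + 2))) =14795440 / 11115273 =1.33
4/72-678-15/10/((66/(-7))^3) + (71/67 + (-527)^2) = 3557761436429/12841488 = 277052.12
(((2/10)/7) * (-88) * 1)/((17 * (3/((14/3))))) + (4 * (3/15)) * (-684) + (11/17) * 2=-417794/765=-546.14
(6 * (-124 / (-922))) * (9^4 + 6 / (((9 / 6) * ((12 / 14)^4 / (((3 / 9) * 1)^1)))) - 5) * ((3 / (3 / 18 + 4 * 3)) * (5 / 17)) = 1976198230 / 5148909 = 383.81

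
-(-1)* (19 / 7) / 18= 19 / 126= 0.15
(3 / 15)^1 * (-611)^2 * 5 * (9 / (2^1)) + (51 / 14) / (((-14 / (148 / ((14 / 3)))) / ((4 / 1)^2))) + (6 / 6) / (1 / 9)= 1152357525 / 686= 1679821.47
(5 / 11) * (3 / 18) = 0.08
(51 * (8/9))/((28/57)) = 646/7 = 92.29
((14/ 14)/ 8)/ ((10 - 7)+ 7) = 1/ 80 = 0.01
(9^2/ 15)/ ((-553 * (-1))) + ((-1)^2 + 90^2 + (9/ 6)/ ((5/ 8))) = 22405928/ 2765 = 8103.41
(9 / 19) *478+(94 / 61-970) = -860022 / 1159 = -742.04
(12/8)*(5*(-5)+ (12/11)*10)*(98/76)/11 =-22785/9196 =-2.48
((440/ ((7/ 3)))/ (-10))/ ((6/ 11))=-242/ 7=-34.57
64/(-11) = -64/11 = -5.82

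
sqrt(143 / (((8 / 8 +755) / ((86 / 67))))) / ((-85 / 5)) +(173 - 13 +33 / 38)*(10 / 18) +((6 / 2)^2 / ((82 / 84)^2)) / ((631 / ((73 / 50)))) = 89.36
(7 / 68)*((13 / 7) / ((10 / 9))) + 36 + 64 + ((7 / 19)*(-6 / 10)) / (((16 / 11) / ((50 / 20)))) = 5157257 / 51680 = 99.79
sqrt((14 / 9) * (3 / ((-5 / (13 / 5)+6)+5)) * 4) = 2 * sqrt(16107) / 177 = 1.43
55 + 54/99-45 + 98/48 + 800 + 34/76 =4078181/5016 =813.03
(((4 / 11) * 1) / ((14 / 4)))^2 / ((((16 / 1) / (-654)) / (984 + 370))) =-3542064 / 5929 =-597.41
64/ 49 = 1.31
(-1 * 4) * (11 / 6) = -22 / 3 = -7.33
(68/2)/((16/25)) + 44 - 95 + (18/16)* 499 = 1127/2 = 563.50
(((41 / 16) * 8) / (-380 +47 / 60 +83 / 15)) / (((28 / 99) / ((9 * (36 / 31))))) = -9863370 / 4865357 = -2.03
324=324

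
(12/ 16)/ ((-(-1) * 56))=3/ 224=0.01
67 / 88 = 0.76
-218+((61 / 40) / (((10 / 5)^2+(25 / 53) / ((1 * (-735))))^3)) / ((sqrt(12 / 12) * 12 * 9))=-1055180046656402967 / 4840280344428640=-218.00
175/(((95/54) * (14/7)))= 945/19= 49.74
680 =680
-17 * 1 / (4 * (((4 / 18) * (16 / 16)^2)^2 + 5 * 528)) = -1377 / 855376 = -0.00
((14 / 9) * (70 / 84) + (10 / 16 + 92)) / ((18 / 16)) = 20287 / 243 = 83.49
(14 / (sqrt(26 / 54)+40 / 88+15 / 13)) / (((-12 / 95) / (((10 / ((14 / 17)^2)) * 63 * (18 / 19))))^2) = 16896660311334375 / 32548964 - 2334514419826875 * sqrt(39) / 65097928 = 295159666.89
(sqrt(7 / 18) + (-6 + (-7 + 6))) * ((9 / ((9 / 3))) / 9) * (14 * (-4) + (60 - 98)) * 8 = 5264 / 3 - 376 * sqrt(14) / 9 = 1598.35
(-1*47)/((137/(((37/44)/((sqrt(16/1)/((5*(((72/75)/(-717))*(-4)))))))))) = -3478/1800865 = -0.00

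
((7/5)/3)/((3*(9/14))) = 98/405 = 0.24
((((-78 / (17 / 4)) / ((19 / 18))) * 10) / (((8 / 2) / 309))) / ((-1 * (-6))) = -723060 / 323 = -2238.58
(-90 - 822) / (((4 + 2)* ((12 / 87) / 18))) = -19836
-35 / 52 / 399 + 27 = 80023 / 2964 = 27.00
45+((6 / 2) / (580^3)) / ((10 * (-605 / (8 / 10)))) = 66399052499997 / 1475534500000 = 45.00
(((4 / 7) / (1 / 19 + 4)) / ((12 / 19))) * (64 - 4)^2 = 433200 / 539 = 803.71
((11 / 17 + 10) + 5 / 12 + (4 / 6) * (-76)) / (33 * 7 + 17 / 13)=-35009 / 205360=-0.17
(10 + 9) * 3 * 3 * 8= 1368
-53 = -53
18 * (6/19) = 108/19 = 5.68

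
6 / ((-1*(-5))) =6 / 5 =1.20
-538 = -538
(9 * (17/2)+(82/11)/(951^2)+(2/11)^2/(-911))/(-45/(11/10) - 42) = -15253027482779/16530916415904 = -0.92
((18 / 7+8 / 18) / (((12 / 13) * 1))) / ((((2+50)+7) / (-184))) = -113620 / 11151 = -10.19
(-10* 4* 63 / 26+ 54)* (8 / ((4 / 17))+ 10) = -24552 / 13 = -1888.62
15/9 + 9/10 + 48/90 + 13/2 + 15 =123/5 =24.60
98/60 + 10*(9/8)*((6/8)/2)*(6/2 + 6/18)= 3767/240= 15.70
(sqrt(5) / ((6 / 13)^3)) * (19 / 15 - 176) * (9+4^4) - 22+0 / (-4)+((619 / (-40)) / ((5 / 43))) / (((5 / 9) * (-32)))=-305191861 * sqrt(5) / 648 - 464447 / 32000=-1053146.84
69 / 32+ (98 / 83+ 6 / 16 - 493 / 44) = -218903 / 29216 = -7.49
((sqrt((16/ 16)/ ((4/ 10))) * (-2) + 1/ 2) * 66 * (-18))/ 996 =-99/ 166 + 99 * sqrt(10)/ 83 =3.18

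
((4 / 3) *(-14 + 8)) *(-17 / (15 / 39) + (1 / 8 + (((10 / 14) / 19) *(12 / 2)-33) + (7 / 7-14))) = 477999 / 665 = 718.80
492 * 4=1968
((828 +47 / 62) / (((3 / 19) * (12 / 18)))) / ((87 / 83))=81030991 / 10788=7511.22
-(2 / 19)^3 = -8 / 6859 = -0.00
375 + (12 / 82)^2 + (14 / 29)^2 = 530505127 / 1413721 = 375.25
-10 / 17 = -0.59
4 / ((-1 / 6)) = -24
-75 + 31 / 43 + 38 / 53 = -167648 / 2279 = -73.56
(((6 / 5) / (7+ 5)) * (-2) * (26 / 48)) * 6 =-13 / 20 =-0.65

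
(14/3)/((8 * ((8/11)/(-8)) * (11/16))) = -28/3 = -9.33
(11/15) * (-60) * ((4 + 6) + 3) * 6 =-3432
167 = 167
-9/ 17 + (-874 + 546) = -5585/ 17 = -328.53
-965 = -965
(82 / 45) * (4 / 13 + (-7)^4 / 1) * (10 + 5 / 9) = 48636086 / 1053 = 46188.12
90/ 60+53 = 109/ 2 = 54.50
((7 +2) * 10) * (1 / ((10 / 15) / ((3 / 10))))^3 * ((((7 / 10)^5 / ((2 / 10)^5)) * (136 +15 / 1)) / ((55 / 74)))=616082551749 / 704000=875117.26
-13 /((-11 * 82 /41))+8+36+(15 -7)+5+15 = 1597 /22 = 72.59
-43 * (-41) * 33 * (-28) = -1629012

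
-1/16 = -0.06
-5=-5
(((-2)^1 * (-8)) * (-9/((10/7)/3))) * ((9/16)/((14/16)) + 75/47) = -159084/235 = -676.95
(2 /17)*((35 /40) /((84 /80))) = 5 /51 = 0.10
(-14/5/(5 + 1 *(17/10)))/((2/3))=-0.63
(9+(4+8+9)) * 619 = 18570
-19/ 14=-1.36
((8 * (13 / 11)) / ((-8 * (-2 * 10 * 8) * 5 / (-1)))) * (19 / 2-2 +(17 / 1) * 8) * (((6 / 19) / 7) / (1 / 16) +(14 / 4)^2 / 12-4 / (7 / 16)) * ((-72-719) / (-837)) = 19917790529 / 13434854400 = 1.48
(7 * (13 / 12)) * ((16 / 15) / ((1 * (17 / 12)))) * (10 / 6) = 1456 / 153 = 9.52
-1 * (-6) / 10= 3 / 5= 0.60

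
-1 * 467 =-467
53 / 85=0.62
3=3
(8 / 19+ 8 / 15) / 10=136 / 1425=0.10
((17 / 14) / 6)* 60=85 / 7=12.14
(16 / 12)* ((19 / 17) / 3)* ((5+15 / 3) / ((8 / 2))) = 190 / 153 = 1.24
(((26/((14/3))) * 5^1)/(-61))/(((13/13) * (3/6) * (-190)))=39/8113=0.00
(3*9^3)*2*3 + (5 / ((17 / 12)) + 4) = 223202 / 17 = 13129.53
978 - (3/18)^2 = 977.97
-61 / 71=-0.86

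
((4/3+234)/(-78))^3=-43986977/1601613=-27.46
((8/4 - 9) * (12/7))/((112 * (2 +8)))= -3/280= -0.01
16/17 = 0.94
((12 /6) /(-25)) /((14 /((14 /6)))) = -0.01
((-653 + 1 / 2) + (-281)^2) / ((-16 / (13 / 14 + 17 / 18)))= -9240403 / 1008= -9167.07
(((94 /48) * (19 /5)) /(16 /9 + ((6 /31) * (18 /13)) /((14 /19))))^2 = 57115186536681 /4729755040000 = 12.08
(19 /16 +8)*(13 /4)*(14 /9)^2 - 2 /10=155633 /2160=72.05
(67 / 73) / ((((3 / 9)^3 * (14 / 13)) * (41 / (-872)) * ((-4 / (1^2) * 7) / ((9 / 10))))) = 23070177 / 1466570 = 15.73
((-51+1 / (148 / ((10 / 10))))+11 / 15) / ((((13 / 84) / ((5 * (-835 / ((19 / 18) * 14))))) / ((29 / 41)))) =64896.18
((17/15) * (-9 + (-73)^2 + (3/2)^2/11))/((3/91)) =182896.81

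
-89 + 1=-88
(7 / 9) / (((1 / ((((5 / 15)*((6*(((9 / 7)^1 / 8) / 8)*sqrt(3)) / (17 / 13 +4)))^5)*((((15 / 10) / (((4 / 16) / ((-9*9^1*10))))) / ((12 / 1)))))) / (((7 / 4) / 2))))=-36540800595*sqrt(3) / 592615735184850944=-0.00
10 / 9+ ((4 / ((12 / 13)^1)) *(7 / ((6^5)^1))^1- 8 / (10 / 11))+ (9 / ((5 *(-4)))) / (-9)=-178109 / 23328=-7.63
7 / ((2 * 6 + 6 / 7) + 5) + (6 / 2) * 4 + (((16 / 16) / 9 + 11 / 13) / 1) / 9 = 1645097 / 131625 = 12.50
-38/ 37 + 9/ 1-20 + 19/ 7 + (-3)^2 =-81/ 259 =-0.31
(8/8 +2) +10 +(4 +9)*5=78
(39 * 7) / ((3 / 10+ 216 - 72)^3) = 7000 / 77043213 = 0.00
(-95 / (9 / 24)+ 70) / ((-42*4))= 275 / 252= 1.09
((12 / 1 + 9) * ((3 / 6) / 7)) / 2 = 3 / 4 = 0.75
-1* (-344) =344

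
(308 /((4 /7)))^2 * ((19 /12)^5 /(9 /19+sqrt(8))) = -1952545199143 /11086848+37098358783717 * sqrt(2) /49890816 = 875482.75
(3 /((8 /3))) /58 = 9 /464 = 0.02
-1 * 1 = -1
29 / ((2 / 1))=29 / 2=14.50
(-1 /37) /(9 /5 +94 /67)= -335 /39701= -0.01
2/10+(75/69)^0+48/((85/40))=23.79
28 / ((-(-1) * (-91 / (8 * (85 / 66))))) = -1360 / 429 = -3.17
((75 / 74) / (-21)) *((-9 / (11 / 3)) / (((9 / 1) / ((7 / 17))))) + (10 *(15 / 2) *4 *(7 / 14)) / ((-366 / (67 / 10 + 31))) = -6518870 / 422059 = -15.45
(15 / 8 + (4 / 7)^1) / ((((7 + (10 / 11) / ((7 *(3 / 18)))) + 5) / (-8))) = -1507 / 984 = -1.53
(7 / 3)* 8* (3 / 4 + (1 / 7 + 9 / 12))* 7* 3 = 644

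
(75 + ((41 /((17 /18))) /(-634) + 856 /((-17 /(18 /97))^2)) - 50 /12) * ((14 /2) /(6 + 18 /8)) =5131248178994 /85336684983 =60.13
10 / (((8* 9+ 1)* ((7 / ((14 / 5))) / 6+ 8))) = 120 / 7373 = 0.02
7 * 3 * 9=189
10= 10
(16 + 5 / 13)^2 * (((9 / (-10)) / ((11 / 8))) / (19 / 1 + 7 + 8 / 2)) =-272214 / 46475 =-5.86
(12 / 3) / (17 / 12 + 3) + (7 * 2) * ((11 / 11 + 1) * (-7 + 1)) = -8856 / 53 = -167.09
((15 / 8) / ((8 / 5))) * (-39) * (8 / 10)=-36.56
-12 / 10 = -6 / 5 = -1.20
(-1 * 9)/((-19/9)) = 4.26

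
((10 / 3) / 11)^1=10 / 33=0.30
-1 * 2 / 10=-1 / 5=-0.20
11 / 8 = 1.38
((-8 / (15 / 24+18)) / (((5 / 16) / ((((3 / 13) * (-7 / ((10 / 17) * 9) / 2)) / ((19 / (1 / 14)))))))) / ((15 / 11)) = 23936 / 41403375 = 0.00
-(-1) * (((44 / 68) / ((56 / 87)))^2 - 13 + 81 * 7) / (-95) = -100601653 / 17219776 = -5.84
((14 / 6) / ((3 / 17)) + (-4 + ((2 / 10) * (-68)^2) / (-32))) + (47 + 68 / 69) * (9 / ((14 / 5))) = 139271 / 1035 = 134.56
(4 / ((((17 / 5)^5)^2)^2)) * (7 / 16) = 667572021484375 / 16256925626590290089606404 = 0.00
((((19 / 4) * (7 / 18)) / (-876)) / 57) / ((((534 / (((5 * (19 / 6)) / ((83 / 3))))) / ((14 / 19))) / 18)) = -245 / 465912864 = -0.00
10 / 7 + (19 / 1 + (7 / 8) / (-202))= 231039 / 11312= 20.42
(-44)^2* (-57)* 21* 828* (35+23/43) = -2931927280128/43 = -68184355351.81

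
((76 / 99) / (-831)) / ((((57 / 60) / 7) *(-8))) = 0.00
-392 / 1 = -392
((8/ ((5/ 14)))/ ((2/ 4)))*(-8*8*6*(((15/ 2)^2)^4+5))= -172226336016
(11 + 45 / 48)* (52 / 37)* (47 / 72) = 116701 / 10656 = 10.95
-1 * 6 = -6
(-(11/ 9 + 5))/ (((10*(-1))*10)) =14/ 225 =0.06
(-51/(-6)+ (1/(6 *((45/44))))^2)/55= 310793/2004750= 0.16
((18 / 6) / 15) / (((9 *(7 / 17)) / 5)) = 17 / 63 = 0.27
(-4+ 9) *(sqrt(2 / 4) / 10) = sqrt(2) / 4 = 0.35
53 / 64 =0.83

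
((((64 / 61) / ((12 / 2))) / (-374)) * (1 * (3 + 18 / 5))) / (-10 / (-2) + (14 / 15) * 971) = -0.00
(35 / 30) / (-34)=-7 / 204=-0.03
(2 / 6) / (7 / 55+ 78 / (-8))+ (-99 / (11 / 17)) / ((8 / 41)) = -39841583 / 50808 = -784.16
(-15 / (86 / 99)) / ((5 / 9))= -2673 / 86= -31.08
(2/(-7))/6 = -1/21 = -0.05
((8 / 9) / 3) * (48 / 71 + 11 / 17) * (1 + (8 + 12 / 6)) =140536 / 32589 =4.31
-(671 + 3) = -674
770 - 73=697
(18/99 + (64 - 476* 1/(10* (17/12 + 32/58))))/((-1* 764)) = -753493/14391850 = -0.05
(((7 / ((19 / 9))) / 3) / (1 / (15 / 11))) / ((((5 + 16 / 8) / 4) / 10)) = 1800 / 209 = 8.61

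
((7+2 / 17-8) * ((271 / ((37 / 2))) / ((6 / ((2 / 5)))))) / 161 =-542 / 101269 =-0.01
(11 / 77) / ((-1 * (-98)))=1 / 686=0.00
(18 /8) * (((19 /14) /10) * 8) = 171 /70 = 2.44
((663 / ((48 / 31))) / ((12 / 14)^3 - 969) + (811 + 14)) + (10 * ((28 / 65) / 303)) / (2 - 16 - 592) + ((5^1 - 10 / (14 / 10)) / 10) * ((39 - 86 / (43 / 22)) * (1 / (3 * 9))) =4068007014609113 / 4933324543056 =824.60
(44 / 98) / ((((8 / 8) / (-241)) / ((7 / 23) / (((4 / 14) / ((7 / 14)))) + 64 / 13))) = -17297775 / 29302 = -590.33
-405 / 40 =-81 / 8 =-10.12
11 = 11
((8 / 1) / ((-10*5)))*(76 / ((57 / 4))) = -64 / 75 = -0.85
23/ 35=0.66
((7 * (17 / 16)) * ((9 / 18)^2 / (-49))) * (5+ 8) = -221 / 448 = -0.49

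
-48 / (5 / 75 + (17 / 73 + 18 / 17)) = -446760 / 12643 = -35.34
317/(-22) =-317/22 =-14.41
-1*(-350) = 350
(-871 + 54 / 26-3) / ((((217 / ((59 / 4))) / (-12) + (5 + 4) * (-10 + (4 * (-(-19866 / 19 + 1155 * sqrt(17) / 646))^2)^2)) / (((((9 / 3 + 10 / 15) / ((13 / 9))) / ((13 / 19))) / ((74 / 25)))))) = -679656427805440268515404412500869608692375 / 106978394819350742716193447967442230208057279149468484-1161914417940953683946917284354347973750 * sqrt(17) / 26744598704837685679048361991860557552014319787367121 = -0.00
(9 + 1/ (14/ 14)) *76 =760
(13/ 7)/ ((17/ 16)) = 208/ 119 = 1.75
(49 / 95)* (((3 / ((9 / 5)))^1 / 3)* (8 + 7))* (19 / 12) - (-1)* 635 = 23105 / 36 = 641.81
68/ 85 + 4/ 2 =14/ 5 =2.80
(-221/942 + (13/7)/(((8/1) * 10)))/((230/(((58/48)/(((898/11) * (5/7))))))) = -17786483/933891264000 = -0.00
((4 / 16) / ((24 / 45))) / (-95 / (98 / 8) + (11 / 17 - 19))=-12495 / 695936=-0.02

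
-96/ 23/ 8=-12/ 23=-0.52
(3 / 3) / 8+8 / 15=79 / 120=0.66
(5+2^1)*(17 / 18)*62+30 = 3959 / 9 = 439.89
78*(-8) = -624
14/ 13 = 1.08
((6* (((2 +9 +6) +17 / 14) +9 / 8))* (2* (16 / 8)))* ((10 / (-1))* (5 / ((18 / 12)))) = -108300 / 7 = -15471.43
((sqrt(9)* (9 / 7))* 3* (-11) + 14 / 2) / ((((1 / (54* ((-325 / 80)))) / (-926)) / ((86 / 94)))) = -14709864195 / 658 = -22355416.71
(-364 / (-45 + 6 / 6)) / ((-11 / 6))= -4.51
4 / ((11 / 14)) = 56 / 11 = 5.09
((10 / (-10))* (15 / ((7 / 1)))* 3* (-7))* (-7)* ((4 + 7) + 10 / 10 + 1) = -4095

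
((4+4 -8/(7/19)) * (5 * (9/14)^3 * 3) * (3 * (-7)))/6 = 65610/343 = 191.28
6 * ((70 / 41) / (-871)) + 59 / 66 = 2079229 / 2356926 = 0.88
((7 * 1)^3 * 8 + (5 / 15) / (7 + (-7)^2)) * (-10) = -2304965 / 84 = -27440.06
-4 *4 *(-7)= 112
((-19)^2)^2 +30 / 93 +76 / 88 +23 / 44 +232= 178076623 / 1364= 130554.71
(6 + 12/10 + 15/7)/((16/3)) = 981/560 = 1.75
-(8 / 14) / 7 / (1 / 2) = -8 / 49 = -0.16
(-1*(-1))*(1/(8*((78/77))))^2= 5929/389376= 0.02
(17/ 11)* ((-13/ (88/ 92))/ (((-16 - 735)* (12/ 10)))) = 25415/ 1090452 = 0.02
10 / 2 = 5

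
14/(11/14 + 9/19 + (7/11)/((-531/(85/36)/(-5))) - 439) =-0.03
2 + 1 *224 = 226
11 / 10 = 1.10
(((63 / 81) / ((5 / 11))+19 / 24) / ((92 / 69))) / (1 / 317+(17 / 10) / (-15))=-1428085 / 83824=-17.04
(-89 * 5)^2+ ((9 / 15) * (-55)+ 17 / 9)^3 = 122408225 / 729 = 167912.52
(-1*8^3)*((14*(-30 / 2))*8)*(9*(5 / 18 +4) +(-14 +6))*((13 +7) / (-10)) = -52469760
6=6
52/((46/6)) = 156/23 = 6.78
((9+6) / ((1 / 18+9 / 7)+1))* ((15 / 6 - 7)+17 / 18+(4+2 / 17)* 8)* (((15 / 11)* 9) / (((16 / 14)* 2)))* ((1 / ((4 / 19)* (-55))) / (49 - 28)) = -1009071 / 242726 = -4.16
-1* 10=-10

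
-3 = -3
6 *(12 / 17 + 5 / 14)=6.38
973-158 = 815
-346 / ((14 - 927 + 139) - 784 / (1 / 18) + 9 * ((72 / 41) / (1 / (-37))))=7093 / 317151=0.02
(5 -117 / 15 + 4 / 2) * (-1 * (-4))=-16 / 5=-3.20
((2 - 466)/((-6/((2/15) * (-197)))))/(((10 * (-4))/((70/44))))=39991/495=80.79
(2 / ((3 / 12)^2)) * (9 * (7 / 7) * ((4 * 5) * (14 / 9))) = 8960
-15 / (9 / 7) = -35 / 3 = -11.67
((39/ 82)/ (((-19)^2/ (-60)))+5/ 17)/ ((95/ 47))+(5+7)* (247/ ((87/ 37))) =174778861737/ 138640967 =1260.66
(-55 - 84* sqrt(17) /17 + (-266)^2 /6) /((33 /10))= 352130 /99 - 280* sqrt(17) /187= 3550.70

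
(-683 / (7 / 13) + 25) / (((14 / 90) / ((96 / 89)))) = -37601280 / 4361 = -8622.17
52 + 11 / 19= 999 / 19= 52.58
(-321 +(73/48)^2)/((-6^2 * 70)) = 0.13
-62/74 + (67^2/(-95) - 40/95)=-170518/3515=-48.51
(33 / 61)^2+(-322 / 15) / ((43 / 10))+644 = 306869953 / 480009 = 639.30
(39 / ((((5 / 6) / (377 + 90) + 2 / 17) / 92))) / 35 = 170910792 / 199115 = 858.35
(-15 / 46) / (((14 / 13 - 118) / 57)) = 0.16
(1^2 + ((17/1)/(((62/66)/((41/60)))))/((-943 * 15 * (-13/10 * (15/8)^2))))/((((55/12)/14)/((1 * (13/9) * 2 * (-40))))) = -28034817664/79410375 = -353.04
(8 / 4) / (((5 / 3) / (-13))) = -78 / 5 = -15.60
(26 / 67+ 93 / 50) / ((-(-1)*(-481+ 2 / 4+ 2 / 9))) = -0.00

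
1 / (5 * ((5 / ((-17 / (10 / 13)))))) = -221 / 250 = -0.88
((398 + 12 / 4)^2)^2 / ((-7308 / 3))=-25856961601 / 2436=-10614516.26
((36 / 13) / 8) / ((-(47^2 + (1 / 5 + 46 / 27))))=-1215 / 7760272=-0.00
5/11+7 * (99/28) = 1109/44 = 25.20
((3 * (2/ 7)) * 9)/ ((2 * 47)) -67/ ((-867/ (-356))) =-7823899/ 285243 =-27.43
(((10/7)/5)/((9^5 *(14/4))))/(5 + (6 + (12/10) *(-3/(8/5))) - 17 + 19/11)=-176/830406087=-0.00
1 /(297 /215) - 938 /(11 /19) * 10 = -4811725 /297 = -16201.09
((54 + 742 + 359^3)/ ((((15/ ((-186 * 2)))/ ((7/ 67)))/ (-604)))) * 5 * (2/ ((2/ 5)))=121287902442000/ 67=1810267200626.87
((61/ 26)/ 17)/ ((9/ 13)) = 61/ 306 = 0.20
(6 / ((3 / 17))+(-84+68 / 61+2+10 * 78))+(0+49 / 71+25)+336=4741600 / 4331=1094.80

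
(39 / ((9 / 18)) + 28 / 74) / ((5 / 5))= 2900 / 37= 78.38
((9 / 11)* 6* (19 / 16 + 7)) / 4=10.05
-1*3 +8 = 5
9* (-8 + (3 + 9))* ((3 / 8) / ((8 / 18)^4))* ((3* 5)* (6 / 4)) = 7784.78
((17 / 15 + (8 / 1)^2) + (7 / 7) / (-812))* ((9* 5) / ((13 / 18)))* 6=64258029 / 2639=24349.39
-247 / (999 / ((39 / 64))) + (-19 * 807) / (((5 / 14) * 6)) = -762495479 / 106560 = -7155.55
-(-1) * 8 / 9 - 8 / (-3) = 32 / 9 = 3.56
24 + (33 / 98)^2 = 231585 / 9604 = 24.11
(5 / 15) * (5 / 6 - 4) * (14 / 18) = -133 / 162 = -0.82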